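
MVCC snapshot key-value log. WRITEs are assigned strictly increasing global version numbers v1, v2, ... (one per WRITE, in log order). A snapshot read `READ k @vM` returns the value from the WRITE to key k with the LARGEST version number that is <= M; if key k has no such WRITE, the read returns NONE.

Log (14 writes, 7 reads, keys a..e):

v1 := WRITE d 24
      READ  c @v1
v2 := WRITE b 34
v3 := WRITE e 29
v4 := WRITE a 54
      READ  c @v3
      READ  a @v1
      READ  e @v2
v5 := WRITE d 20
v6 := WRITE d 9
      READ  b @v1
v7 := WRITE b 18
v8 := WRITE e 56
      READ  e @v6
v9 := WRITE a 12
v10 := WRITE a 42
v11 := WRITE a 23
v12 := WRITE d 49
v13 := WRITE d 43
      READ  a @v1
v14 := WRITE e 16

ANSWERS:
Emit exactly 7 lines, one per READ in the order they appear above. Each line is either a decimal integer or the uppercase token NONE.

Answer: NONE
NONE
NONE
NONE
NONE
29
NONE

Derivation:
v1: WRITE d=24  (d history now [(1, 24)])
READ c @v1: history=[] -> no version <= 1 -> NONE
v2: WRITE b=34  (b history now [(2, 34)])
v3: WRITE e=29  (e history now [(3, 29)])
v4: WRITE a=54  (a history now [(4, 54)])
READ c @v3: history=[] -> no version <= 3 -> NONE
READ a @v1: history=[(4, 54)] -> no version <= 1 -> NONE
READ e @v2: history=[(3, 29)] -> no version <= 2 -> NONE
v5: WRITE d=20  (d history now [(1, 24), (5, 20)])
v6: WRITE d=9  (d history now [(1, 24), (5, 20), (6, 9)])
READ b @v1: history=[(2, 34)] -> no version <= 1 -> NONE
v7: WRITE b=18  (b history now [(2, 34), (7, 18)])
v8: WRITE e=56  (e history now [(3, 29), (8, 56)])
READ e @v6: history=[(3, 29), (8, 56)] -> pick v3 -> 29
v9: WRITE a=12  (a history now [(4, 54), (9, 12)])
v10: WRITE a=42  (a history now [(4, 54), (9, 12), (10, 42)])
v11: WRITE a=23  (a history now [(4, 54), (9, 12), (10, 42), (11, 23)])
v12: WRITE d=49  (d history now [(1, 24), (5, 20), (6, 9), (12, 49)])
v13: WRITE d=43  (d history now [(1, 24), (5, 20), (6, 9), (12, 49), (13, 43)])
READ a @v1: history=[(4, 54), (9, 12), (10, 42), (11, 23)] -> no version <= 1 -> NONE
v14: WRITE e=16  (e history now [(3, 29), (8, 56), (14, 16)])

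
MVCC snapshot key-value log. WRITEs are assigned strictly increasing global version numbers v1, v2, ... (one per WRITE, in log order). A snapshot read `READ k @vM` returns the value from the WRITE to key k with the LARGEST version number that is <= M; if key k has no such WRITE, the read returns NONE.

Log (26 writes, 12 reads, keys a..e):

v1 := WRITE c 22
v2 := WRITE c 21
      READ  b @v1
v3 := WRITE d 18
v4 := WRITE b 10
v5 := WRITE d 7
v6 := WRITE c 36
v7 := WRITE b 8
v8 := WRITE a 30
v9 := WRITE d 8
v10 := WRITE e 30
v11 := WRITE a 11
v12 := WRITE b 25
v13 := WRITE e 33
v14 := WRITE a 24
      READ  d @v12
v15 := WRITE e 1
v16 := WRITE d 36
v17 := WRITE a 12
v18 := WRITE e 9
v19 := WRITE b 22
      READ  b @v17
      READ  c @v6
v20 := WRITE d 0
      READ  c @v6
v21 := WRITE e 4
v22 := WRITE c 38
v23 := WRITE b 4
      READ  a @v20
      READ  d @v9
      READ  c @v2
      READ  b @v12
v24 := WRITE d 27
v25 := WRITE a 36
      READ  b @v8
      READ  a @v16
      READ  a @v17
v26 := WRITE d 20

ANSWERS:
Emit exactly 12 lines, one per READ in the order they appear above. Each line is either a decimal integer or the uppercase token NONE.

Answer: NONE
8
25
36
36
12
8
21
25
8
24
12

Derivation:
v1: WRITE c=22  (c history now [(1, 22)])
v2: WRITE c=21  (c history now [(1, 22), (2, 21)])
READ b @v1: history=[] -> no version <= 1 -> NONE
v3: WRITE d=18  (d history now [(3, 18)])
v4: WRITE b=10  (b history now [(4, 10)])
v5: WRITE d=7  (d history now [(3, 18), (5, 7)])
v6: WRITE c=36  (c history now [(1, 22), (2, 21), (6, 36)])
v7: WRITE b=8  (b history now [(4, 10), (7, 8)])
v8: WRITE a=30  (a history now [(8, 30)])
v9: WRITE d=8  (d history now [(3, 18), (5, 7), (9, 8)])
v10: WRITE e=30  (e history now [(10, 30)])
v11: WRITE a=11  (a history now [(8, 30), (11, 11)])
v12: WRITE b=25  (b history now [(4, 10), (7, 8), (12, 25)])
v13: WRITE e=33  (e history now [(10, 30), (13, 33)])
v14: WRITE a=24  (a history now [(8, 30), (11, 11), (14, 24)])
READ d @v12: history=[(3, 18), (5, 7), (9, 8)] -> pick v9 -> 8
v15: WRITE e=1  (e history now [(10, 30), (13, 33), (15, 1)])
v16: WRITE d=36  (d history now [(3, 18), (5, 7), (9, 8), (16, 36)])
v17: WRITE a=12  (a history now [(8, 30), (11, 11), (14, 24), (17, 12)])
v18: WRITE e=9  (e history now [(10, 30), (13, 33), (15, 1), (18, 9)])
v19: WRITE b=22  (b history now [(4, 10), (7, 8), (12, 25), (19, 22)])
READ b @v17: history=[(4, 10), (7, 8), (12, 25), (19, 22)] -> pick v12 -> 25
READ c @v6: history=[(1, 22), (2, 21), (6, 36)] -> pick v6 -> 36
v20: WRITE d=0  (d history now [(3, 18), (5, 7), (9, 8), (16, 36), (20, 0)])
READ c @v6: history=[(1, 22), (2, 21), (6, 36)] -> pick v6 -> 36
v21: WRITE e=4  (e history now [(10, 30), (13, 33), (15, 1), (18, 9), (21, 4)])
v22: WRITE c=38  (c history now [(1, 22), (2, 21), (6, 36), (22, 38)])
v23: WRITE b=4  (b history now [(4, 10), (7, 8), (12, 25), (19, 22), (23, 4)])
READ a @v20: history=[(8, 30), (11, 11), (14, 24), (17, 12)] -> pick v17 -> 12
READ d @v9: history=[(3, 18), (5, 7), (9, 8), (16, 36), (20, 0)] -> pick v9 -> 8
READ c @v2: history=[(1, 22), (2, 21), (6, 36), (22, 38)] -> pick v2 -> 21
READ b @v12: history=[(4, 10), (7, 8), (12, 25), (19, 22), (23, 4)] -> pick v12 -> 25
v24: WRITE d=27  (d history now [(3, 18), (5, 7), (9, 8), (16, 36), (20, 0), (24, 27)])
v25: WRITE a=36  (a history now [(8, 30), (11, 11), (14, 24), (17, 12), (25, 36)])
READ b @v8: history=[(4, 10), (7, 8), (12, 25), (19, 22), (23, 4)] -> pick v7 -> 8
READ a @v16: history=[(8, 30), (11, 11), (14, 24), (17, 12), (25, 36)] -> pick v14 -> 24
READ a @v17: history=[(8, 30), (11, 11), (14, 24), (17, 12), (25, 36)] -> pick v17 -> 12
v26: WRITE d=20  (d history now [(3, 18), (5, 7), (9, 8), (16, 36), (20, 0), (24, 27), (26, 20)])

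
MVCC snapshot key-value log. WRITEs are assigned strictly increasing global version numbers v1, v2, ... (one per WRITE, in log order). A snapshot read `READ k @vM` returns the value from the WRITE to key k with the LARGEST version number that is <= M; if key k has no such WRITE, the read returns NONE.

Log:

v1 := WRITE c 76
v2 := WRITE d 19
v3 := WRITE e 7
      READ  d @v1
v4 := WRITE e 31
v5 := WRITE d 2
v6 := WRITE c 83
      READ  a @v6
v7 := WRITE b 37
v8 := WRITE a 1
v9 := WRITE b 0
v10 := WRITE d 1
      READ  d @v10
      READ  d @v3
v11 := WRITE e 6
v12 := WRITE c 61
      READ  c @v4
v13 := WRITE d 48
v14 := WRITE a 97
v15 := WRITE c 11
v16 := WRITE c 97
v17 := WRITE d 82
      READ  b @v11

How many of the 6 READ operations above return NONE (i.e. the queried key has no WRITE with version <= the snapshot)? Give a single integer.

Answer: 2

Derivation:
v1: WRITE c=76  (c history now [(1, 76)])
v2: WRITE d=19  (d history now [(2, 19)])
v3: WRITE e=7  (e history now [(3, 7)])
READ d @v1: history=[(2, 19)] -> no version <= 1 -> NONE
v4: WRITE e=31  (e history now [(3, 7), (4, 31)])
v5: WRITE d=2  (d history now [(2, 19), (5, 2)])
v6: WRITE c=83  (c history now [(1, 76), (6, 83)])
READ a @v6: history=[] -> no version <= 6 -> NONE
v7: WRITE b=37  (b history now [(7, 37)])
v8: WRITE a=1  (a history now [(8, 1)])
v9: WRITE b=0  (b history now [(7, 37), (9, 0)])
v10: WRITE d=1  (d history now [(2, 19), (5, 2), (10, 1)])
READ d @v10: history=[(2, 19), (5, 2), (10, 1)] -> pick v10 -> 1
READ d @v3: history=[(2, 19), (5, 2), (10, 1)] -> pick v2 -> 19
v11: WRITE e=6  (e history now [(3, 7), (4, 31), (11, 6)])
v12: WRITE c=61  (c history now [(1, 76), (6, 83), (12, 61)])
READ c @v4: history=[(1, 76), (6, 83), (12, 61)] -> pick v1 -> 76
v13: WRITE d=48  (d history now [(2, 19), (5, 2), (10, 1), (13, 48)])
v14: WRITE a=97  (a history now [(8, 1), (14, 97)])
v15: WRITE c=11  (c history now [(1, 76), (6, 83), (12, 61), (15, 11)])
v16: WRITE c=97  (c history now [(1, 76), (6, 83), (12, 61), (15, 11), (16, 97)])
v17: WRITE d=82  (d history now [(2, 19), (5, 2), (10, 1), (13, 48), (17, 82)])
READ b @v11: history=[(7, 37), (9, 0)] -> pick v9 -> 0
Read results in order: ['NONE', 'NONE', '1', '19', '76', '0']
NONE count = 2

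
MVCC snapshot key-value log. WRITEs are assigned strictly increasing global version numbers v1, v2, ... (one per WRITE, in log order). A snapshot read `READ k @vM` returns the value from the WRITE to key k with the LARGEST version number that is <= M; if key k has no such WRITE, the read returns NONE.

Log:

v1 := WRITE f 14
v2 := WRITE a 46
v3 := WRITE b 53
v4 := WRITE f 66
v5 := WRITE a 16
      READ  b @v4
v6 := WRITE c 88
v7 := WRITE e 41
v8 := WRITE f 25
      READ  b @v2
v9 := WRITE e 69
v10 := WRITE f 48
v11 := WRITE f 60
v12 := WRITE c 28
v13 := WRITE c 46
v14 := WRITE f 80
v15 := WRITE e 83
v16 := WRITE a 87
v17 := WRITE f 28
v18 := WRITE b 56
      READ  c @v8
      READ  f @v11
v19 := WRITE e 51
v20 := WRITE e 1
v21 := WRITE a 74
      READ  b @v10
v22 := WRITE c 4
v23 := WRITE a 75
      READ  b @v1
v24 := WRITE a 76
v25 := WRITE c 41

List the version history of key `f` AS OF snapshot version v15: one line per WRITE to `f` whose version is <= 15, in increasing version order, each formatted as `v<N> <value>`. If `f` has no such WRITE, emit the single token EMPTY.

Scan writes for key=f with version <= 15:
  v1 WRITE f 14 -> keep
  v2 WRITE a 46 -> skip
  v3 WRITE b 53 -> skip
  v4 WRITE f 66 -> keep
  v5 WRITE a 16 -> skip
  v6 WRITE c 88 -> skip
  v7 WRITE e 41 -> skip
  v8 WRITE f 25 -> keep
  v9 WRITE e 69 -> skip
  v10 WRITE f 48 -> keep
  v11 WRITE f 60 -> keep
  v12 WRITE c 28 -> skip
  v13 WRITE c 46 -> skip
  v14 WRITE f 80 -> keep
  v15 WRITE e 83 -> skip
  v16 WRITE a 87 -> skip
  v17 WRITE f 28 -> drop (> snap)
  v18 WRITE b 56 -> skip
  v19 WRITE e 51 -> skip
  v20 WRITE e 1 -> skip
  v21 WRITE a 74 -> skip
  v22 WRITE c 4 -> skip
  v23 WRITE a 75 -> skip
  v24 WRITE a 76 -> skip
  v25 WRITE c 41 -> skip
Collected: [(1, 14), (4, 66), (8, 25), (10, 48), (11, 60), (14, 80)]

Answer: v1 14
v4 66
v8 25
v10 48
v11 60
v14 80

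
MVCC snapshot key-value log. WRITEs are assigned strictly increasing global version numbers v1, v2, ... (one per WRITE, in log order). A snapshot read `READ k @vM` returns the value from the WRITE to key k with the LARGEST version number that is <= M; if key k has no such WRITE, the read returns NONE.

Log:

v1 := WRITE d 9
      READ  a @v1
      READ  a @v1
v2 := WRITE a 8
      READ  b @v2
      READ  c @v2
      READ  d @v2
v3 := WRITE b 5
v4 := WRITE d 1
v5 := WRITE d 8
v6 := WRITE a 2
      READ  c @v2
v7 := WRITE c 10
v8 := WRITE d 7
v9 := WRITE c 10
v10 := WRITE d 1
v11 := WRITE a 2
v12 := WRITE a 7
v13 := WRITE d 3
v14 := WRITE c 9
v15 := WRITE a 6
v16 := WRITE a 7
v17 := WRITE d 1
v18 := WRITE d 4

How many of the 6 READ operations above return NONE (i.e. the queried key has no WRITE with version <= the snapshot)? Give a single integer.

Answer: 5

Derivation:
v1: WRITE d=9  (d history now [(1, 9)])
READ a @v1: history=[] -> no version <= 1 -> NONE
READ a @v1: history=[] -> no version <= 1 -> NONE
v2: WRITE a=8  (a history now [(2, 8)])
READ b @v2: history=[] -> no version <= 2 -> NONE
READ c @v2: history=[] -> no version <= 2 -> NONE
READ d @v2: history=[(1, 9)] -> pick v1 -> 9
v3: WRITE b=5  (b history now [(3, 5)])
v4: WRITE d=1  (d history now [(1, 9), (4, 1)])
v5: WRITE d=8  (d history now [(1, 9), (4, 1), (5, 8)])
v6: WRITE a=2  (a history now [(2, 8), (6, 2)])
READ c @v2: history=[] -> no version <= 2 -> NONE
v7: WRITE c=10  (c history now [(7, 10)])
v8: WRITE d=7  (d history now [(1, 9), (4, 1), (5, 8), (8, 7)])
v9: WRITE c=10  (c history now [(7, 10), (9, 10)])
v10: WRITE d=1  (d history now [(1, 9), (4, 1), (5, 8), (8, 7), (10, 1)])
v11: WRITE a=2  (a history now [(2, 8), (6, 2), (11, 2)])
v12: WRITE a=7  (a history now [(2, 8), (6, 2), (11, 2), (12, 7)])
v13: WRITE d=3  (d history now [(1, 9), (4, 1), (5, 8), (8, 7), (10, 1), (13, 3)])
v14: WRITE c=9  (c history now [(7, 10), (9, 10), (14, 9)])
v15: WRITE a=6  (a history now [(2, 8), (6, 2), (11, 2), (12, 7), (15, 6)])
v16: WRITE a=7  (a history now [(2, 8), (6, 2), (11, 2), (12, 7), (15, 6), (16, 7)])
v17: WRITE d=1  (d history now [(1, 9), (4, 1), (5, 8), (8, 7), (10, 1), (13, 3), (17, 1)])
v18: WRITE d=4  (d history now [(1, 9), (4, 1), (5, 8), (8, 7), (10, 1), (13, 3), (17, 1), (18, 4)])
Read results in order: ['NONE', 'NONE', 'NONE', 'NONE', '9', 'NONE']
NONE count = 5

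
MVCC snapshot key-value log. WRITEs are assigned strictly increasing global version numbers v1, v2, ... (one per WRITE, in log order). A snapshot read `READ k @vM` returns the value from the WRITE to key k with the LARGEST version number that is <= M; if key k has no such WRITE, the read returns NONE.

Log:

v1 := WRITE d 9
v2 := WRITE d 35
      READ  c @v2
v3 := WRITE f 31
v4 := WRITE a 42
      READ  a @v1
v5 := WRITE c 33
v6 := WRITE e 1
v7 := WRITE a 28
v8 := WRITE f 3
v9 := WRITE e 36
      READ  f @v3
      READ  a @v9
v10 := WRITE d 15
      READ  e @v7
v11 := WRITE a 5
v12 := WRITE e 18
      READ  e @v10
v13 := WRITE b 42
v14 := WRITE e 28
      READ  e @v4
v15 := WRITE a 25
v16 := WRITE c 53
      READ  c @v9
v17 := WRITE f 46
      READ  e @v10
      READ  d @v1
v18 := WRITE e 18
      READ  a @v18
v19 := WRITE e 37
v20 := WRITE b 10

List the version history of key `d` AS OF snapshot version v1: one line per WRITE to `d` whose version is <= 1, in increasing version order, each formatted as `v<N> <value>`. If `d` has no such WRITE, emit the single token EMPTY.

Scan writes for key=d with version <= 1:
  v1 WRITE d 9 -> keep
  v2 WRITE d 35 -> drop (> snap)
  v3 WRITE f 31 -> skip
  v4 WRITE a 42 -> skip
  v5 WRITE c 33 -> skip
  v6 WRITE e 1 -> skip
  v7 WRITE a 28 -> skip
  v8 WRITE f 3 -> skip
  v9 WRITE e 36 -> skip
  v10 WRITE d 15 -> drop (> snap)
  v11 WRITE a 5 -> skip
  v12 WRITE e 18 -> skip
  v13 WRITE b 42 -> skip
  v14 WRITE e 28 -> skip
  v15 WRITE a 25 -> skip
  v16 WRITE c 53 -> skip
  v17 WRITE f 46 -> skip
  v18 WRITE e 18 -> skip
  v19 WRITE e 37 -> skip
  v20 WRITE b 10 -> skip
Collected: [(1, 9)]

Answer: v1 9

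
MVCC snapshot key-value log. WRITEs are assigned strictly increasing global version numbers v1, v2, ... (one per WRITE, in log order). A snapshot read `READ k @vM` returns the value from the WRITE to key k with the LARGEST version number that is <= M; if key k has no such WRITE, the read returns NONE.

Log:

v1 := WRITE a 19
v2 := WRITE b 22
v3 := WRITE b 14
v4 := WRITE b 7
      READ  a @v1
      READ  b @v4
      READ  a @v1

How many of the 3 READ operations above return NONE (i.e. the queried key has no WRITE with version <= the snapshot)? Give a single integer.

v1: WRITE a=19  (a history now [(1, 19)])
v2: WRITE b=22  (b history now [(2, 22)])
v3: WRITE b=14  (b history now [(2, 22), (3, 14)])
v4: WRITE b=7  (b history now [(2, 22), (3, 14), (4, 7)])
READ a @v1: history=[(1, 19)] -> pick v1 -> 19
READ b @v4: history=[(2, 22), (3, 14), (4, 7)] -> pick v4 -> 7
READ a @v1: history=[(1, 19)] -> pick v1 -> 19
Read results in order: ['19', '7', '19']
NONE count = 0

Answer: 0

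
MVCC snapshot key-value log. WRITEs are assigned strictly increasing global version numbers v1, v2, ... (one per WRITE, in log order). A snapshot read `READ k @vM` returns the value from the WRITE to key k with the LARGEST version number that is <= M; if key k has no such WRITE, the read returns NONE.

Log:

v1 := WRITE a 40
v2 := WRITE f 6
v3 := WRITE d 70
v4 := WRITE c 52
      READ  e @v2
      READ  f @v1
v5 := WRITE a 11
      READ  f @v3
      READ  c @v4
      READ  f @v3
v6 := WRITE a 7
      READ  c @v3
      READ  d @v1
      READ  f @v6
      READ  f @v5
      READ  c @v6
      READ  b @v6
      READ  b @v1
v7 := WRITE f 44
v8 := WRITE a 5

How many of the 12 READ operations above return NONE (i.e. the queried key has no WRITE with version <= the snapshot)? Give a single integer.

v1: WRITE a=40  (a history now [(1, 40)])
v2: WRITE f=6  (f history now [(2, 6)])
v3: WRITE d=70  (d history now [(3, 70)])
v4: WRITE c=52  (c history now [(4, 52)])
READ e @v2: history=[] -> no version <= 2 -> NONE
READ f @v1: history=[(2, 6)] -> no version <= 1 -> NONE
v5: WRITE a=11  (a history now [(1, 40), (5, 11)])
READ f @v3: history=[(2, 6)] -> pick v2 -> 6
READ c @v4: history=[(4, 52)] -> pick v4 -> 52
READ f @v3: history=[(2, 6)] -> pick v2 -> 6
v6: WRITE a=7  (a history now [(1, 40), (5, 11), (6, 7)])
READ c @v3: history=[(4, 52)] -> no version <= 3 -> NONE
READ d @v1: history=[(3, 70)] -> no version <= 1 -> NONE
READ f @v6: history=[(2, 6)] -> pick v2 -> 6
READ f @v5: history=[(2, 6)] -> pick v2 -> 6
READ c @v6: history=[(4, 52)] -> pick v4 -> 52
READ b @v6: history=[] -> no version <= 6 -> NONE
READ b @v1: history=[] -> no version <= 1 -> NONE
v7: WRITE f=44  (f history now [(2, 6), (7, 44)])
v8: WRITE a=5  (a history now [(1, 40), (5, 11), (6, 7), (8, 5)])
Read results in order: ['NONE', 'NONE', '6', '52', '6', 'NONE', 'NONE', '6', '6', '52', 'NONE', 'NONE']
NONE count = 6

Answer: 6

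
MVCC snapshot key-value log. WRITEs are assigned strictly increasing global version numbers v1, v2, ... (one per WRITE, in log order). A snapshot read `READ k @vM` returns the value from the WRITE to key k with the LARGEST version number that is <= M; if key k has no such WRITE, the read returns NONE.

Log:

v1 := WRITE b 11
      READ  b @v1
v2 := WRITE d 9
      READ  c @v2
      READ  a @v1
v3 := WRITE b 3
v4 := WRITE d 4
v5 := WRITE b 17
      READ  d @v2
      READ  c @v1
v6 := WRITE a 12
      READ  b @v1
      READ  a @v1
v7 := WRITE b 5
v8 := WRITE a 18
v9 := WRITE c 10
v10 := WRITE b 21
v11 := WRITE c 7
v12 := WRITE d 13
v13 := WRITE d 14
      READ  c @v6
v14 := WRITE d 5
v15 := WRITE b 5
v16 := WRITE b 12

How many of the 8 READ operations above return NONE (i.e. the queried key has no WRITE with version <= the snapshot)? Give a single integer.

Answer: 5

Derivation:
v1: WRITE b=11  (b history now [(1, 11)])
READ b @v1: history=[(1, 11)] -> pick v1 -> 11
v2: WRITE d=9  (d history now [(2, 9)])
READ c @v2: history=[] -> no version <= 2 -> NONE
READ a @v1: history=[] -> no version <= 1 -> NONE
v3: WRITE b=3  (b history now [(1, 11), (3, 3)])
v4: WRITE d=4  (d history now [(2, 9), (4, 4)])
v5: WRITE b=17  (b history now [(1, 11), (3, 3), (5, 17)])
READ d @v2: history=[(2, 9), (4, 4)] -> pick v2 -> 9
READ c @v1: history=[] -> no version <= 1 -> NONE
v6: WRITE a=12  (a history now [(6, 12)])
READ b @v1: history=[(1, 11), (3, 3), (5, 17)] -> pick v1 -> 11
READ a @v1: history=[(6, 12)] -> no version <= 1 -> NONE
v7: WRITE b=5  (b history now [(1, 11), (3, 3), (5, 17), (7, 5)])
v8: WRITE a=18  (a history now [(6, 12), (8, 18)])
v9: WRITE c=10  (c history now [(9, 10)])
v10: WRITE b=21  (b history now [(1, 11), (3, 3), (5, 17), (7, 5), (10, 21)])
v11: WRITE c=7  (c history now [(9, 10), (11, 7)])
v12: WRITE d=13  (d history now [(2, 9), (4, 4), (12, 13)])
v13: WRITE d=14  (d history now [(2, 9), (4, 4), (12, 13), (13, 14)])
READ c @v6: history=[(9, 10), (11, 7)] -> no version <= 6 -> NONE
v14: WRITE d=5  (d history now [(2, 9), (4, 4), (12, 13), (13, 14), (14, 5)])
v15: WRITE b=5  (b history now [(1, 11), (3, 3), (5, 17), (7, 5), (10, 21), (15, 5)])
v16: WRITE b=12  (b history now [(1, 11), (3, 3), (5, 17), (7, 5), (10, 21), (15, 5), (16, 12)])
Read results in order: ['11', 'NONE', 'NONE', '9', 'NONE', '11', 'NONE', 'NONE']
NONE count = 5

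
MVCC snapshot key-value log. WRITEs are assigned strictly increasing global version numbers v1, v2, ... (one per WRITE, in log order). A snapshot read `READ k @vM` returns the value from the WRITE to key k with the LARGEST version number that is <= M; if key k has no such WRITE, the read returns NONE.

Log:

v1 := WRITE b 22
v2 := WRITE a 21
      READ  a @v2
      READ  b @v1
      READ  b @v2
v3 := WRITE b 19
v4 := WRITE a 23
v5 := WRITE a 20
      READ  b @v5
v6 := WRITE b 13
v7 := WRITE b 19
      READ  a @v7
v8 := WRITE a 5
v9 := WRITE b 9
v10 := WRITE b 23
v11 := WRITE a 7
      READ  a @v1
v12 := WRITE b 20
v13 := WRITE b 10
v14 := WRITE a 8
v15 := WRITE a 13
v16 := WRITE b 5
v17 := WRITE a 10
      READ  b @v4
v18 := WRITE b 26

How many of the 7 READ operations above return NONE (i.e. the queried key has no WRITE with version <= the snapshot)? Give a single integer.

v1: WRITE b=22  (b history now [(1, 22)])
v2: WRITE a=21  (a history now [(2, 21)])
READ a @v2: history=[(2, 21)] -> pick v2 -> 21
READ b @v1: history=[(1, 22)] -> pick v1 -> 22
READ b @v2: history=[(1, 22)] -> pick v1 -> 22
v3: WRITE b=19  (b history now [(1, 22), (3, 19)])
v4: WRITE a=23  (a history now [(2, 21), (4, 23)])
v5: WRITE a=20  (a history now [(2, 21), (4, 23), (5, 20)])
READ b @v5: history=[(1, 22), (3, 19)] -> pick v3 -> 19
v6: WRITE b=13  (b history now [(1, 22), (3, 19), (6, 13)])
v7: WRITE b=19  (b history now [(1, 22), (3, 19), (6, 13), (7, 19)])
READ a @v7: history=[(2, 21), (4, 23), (5, 20)] -> pick v5 -> 20
v8: WRITE a=5  (a history now [(2, 21), (4, 23), (5, 20), (8, 5)])
v9: WRITE b=9  (b history now [(1, 22), (3, 19), (6, 13), (7, 19), (9, 9)])
v10: WRITE b=23  (b history now [(1, 22), (3, 19), (6, 13), (7, 19), (9, 9), (10, 23)])
v11: WRITE a=7  (a history now [(2, 21), (4, 23), (5, 20), (8, 5), (11, 7)])
READ a @v1: history=[(2, 21), (4, 23), (5, 20), (8, 5), (11, 7)] -> no version <= 1 -> NONE
v12: WRITE b=20  (b history now [(1, 22), (3, 19), (6, 13), (7, 19), (9, 9), (10, 23), (12, 20)])
v13: WRITE b=10  (b history now [(1, 22), (3, 19), (6, 13), (7, 19), (9, 9), (10, 23), (12, 20), (13, 10)])
v14: WRITE a=8  (a history now [(2, 21), (4, 23), (5, 20), (8, 5), (11, 7), (14, 8)])
v15: WRITE a=13  (a history now [(2, 21), (4, 23), (5, 20), (8, 5), (11, 7), (14, 8), (15, 13)])
v16: WRITE b=5  (b history now [(1, 22), (3, 19), (6, 13), (7, 19), (9, 9), (10, 23), (12, 20), (13, 10), (16, 5)])
v17: WRITE a=10  (a history now [(2, 21), (4, 23), (5, 20), (8, 5), (11, 7), (14, 8), (15, 13), (17, 10)])
READ b @v4: history=[(1, 22), (3, 19), (6, 13), (7, 19), (9, 9), (10, 23), (12, 20), (13, 10), (16, 5)] -> pick v3 -> 19
v18: WRITE b=26  (b history now [(1, 22), (3, 19), (6, 13), (7, 19), (9, 9), (10, 23), (12, 20), (13, 10), (16, 5), (18, 26)])
Read results in order: ['21', '22', '22', '19', '20', 'NONE', '19']
NONE count = 1

Answer: 1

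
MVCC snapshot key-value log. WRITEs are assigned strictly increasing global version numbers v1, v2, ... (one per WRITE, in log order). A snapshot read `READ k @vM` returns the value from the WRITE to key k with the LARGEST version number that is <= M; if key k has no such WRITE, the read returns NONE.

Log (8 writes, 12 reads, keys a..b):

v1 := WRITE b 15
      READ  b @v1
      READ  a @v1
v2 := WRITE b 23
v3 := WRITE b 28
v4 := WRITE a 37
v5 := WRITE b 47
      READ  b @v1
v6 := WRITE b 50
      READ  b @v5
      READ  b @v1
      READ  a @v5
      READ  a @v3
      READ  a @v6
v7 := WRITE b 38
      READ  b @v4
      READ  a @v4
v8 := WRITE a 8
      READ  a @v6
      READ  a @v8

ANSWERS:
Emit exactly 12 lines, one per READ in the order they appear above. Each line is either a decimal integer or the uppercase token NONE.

Answer: 15
NONE
15
47
15
37
NONE
37
28
37
37
8

Derivation:
v1: WRITE b=15  (b history now [(1, 15)])
READ b @v1: history=[(1, 15)] -> pick v1 -> 15
READ a @v1: history=[] -> no version <= 1 -> NONE
v2: WRITE b=23  (b history now [(1, 15), (2, 23)])
v3: WRITE b=28  (b history now [(1, 15), (2, 23), (3, 28)])
v4: WRITE a=37  (a history now [(4, 37)])
v5: WRITE b=47  (b history now [(1, 15), (2, 23), (3, 28), (5, 47)])
READ b @v1: history=[(1, 15), (2, 23), (3, 28), (5, 47)] -> pick v1 -> 15
v6: WRITE b=50  (b history now [(1, 15), (2, 23), (3, 28), (5, 47), (6, 50)])
READ b @v5: history=[(1, 15), (2, 23), (3, 28), (5, 47), (6, 50)] -> pick v5 -> 47
READ b @v1: history=[(1, 15), (2, 23), (3, 28), (5, 47), (6, 50)] -> pick v1 -> 15
READ a @v5: history=[(4, 37)] -> pick v4 -> 37
READ a @v3: history=[(4, 37)] -> no version <= 3 -> NONE
READ a @v6: history=[(4, 37)] -> pick v4 -> 37
v7: WRITE b=38  (b history now [(1, 15), (2, 23), (3, 28), (5, 47), (6, 50), (7, 38)])
READ b @v4: history=[(1, 15), (2, 23), (3, 28), (5, 47), (6, 50), (7, 38)] -> pick v3 -> 28
READ a @v4: history=[(4, 37)] -> pick v4 -> 37
v8: WRITE a=8  (a history now [(4, 37), (8, 8)])
READ a @v6: history=[(4, 37), (8, 8)] -> pick v4 -> 37
READ a @v8: history=[(4, 37), (8, 8)] -> pick v8 -> 8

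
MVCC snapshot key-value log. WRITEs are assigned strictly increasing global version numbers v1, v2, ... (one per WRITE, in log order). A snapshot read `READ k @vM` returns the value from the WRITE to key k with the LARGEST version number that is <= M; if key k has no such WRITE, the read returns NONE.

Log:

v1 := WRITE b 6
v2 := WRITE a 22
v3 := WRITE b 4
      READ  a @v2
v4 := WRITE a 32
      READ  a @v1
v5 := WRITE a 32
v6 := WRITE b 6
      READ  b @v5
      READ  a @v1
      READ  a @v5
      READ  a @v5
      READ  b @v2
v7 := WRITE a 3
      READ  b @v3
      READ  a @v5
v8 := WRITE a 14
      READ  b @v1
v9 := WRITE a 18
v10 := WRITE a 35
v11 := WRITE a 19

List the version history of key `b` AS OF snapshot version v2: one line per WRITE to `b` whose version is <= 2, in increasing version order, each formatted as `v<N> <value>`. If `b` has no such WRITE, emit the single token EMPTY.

Answer: v1 6

Derivation:
Scan writes for key=b with version <= 2:
  v1 WRITE b 6 -> keep
  v2 WRITE a 22 -> skip
  v3 WRITE b 4 -> drop (> snap)
  v4 WRITE a 32 -> skip
  v5 WRITE a 32 -> skip
  v6 WRITE b 6 -> drop (> snap)
  v7 WRITE a 3 -> skip
  v8 WRITE a 14 -> skip
  v9 WRITE a 18 -> skip
  v10 WRITE a 35 -> skip
  v11 WRITE a 19 -> skip
Collected: [(1, 6)]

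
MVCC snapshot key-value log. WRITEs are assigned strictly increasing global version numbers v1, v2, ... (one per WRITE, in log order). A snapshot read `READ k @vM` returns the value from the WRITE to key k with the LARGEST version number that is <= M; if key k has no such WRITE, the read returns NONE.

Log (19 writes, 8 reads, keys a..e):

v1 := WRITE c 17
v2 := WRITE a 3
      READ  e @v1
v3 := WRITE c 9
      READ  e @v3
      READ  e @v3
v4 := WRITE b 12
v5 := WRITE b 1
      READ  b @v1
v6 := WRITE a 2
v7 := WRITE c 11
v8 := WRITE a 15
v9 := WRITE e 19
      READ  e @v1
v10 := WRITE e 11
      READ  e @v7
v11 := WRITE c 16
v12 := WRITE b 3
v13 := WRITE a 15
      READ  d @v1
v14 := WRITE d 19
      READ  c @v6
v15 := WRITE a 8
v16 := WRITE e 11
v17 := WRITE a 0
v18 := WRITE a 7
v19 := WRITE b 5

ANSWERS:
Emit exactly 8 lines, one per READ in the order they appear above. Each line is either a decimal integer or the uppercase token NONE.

Answer: NONE
NONE
NONE
NONE
NONE
NONE
NONE
9

Derivation:
v1: WRITE c=17  (c history now [(1, 17)])
v2: WRITE a=3  (a history now [(2, 3)])
READ e @v1: history=[] -> no version <= 1 -> NONE
v3: WRITE c=9  (c history now [(1, 17), (3, 9)])
READ e @v3: history=[] -> no version <= 3 -> NONE
READ e @v3: history=[] -> no version <= 3 -> NONE
v4: WRITE b=12  (b history now [(4, 12)])
v5: WRITE b=1  (b history now [(4, 12), (5, 1)])
READ b @v1: history=[(4, 12), (5, 1)] -> no version <= 1 -> NONE
v6: WRITE a=2  (a history now [(2, 3), (6, 2)])
v7: WRITE c=11  (c history now [(1, 17), (3, 9), (7, 11)])
v8: WRITE a=15  (a history now [(2, 3), (6, 2), (8, 15)])
v9: WRITE e=19  (e history now [(9, 19)])
READ e @v1: history=[(9, 19)] -> no version <= 1 -> NONE
v10: WRITE e=11  (e history now [(9, 19), (10, 11)])
READ e @v7: history=[(9, 19), (10, 11)] -> no version <= 7 -> NONE
v11: WRITE c=16  (c history now [(1, 17), (3, 9), (7, 11), (11, 16)])
v12: WRITE b=3  (b history now [(4, 12), (5, 1), (12, 3)])
v13: WRITE a=15  (a history now [(2, 3), (6, 2), (8, 15), (13, 15)])
READ d @v1: history=[] -> no version <= 1 -> NONE
v14: WRITE d=19  (d history now [(14, 19)])
READ c @v6: history=[(1, 17), (3, 9), (7, 11), (11, 16)] -> pick v3 -> 9
v15: WRITE a=8  (a history now [(2, 3), (6, 2), (8, 15), (13, 15), (15, 8)])
v16: WRITE e=11  (e history now [(9, 19), (10, 11), (16, 11)])
v17: WRITE a=0  (a history now [(2, 3), (6, 2), (8, 15), (13, 15), (15, 8), (17, 0)])
v18: WRITE a=7  (a history now [(2, 3), (6, 2), (8, 15), (13, 15), (15, 8), (17, 0), (18, 7)])
v19: WRITE b=5  (b history now [(4, 12), (5, 1), (12, 3), (19, 5)])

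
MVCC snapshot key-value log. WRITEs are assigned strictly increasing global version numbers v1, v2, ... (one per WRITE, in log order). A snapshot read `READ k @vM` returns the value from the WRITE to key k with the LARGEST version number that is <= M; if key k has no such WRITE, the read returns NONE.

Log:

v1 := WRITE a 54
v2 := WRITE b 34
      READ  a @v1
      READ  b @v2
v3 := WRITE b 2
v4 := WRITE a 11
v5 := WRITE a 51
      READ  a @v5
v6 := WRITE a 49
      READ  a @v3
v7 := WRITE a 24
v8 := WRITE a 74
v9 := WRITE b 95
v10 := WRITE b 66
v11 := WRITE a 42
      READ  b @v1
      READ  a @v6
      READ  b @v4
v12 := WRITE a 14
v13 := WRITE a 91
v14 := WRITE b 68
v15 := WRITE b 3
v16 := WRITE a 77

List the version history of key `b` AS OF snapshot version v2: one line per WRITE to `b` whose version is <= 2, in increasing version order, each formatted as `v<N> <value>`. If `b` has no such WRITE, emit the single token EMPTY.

Answer: v2 34

Derivation:
Scan writes for key=b with version <= 2:
  v1 WRITE a 54 -> skip
  v2 WRITE b 34 -> keep
  v3 WRITE b 2 -> drop (> snap)
  v4 WRITE a 11 -> skip
  v5 WRITE a 51 -> skip
  v6 WRITE a 49 -> skip
  v7 WRITE a 24 -> skip
  v8 WRITE a 74 -> skip
  v9 WRITE b 95 -> drop (> snap)
  v10 WRITE b 66 -> drop (> snap)
  v11 WRITE a 42 -> skip
  v12 WRITE a 14 -> skip
  v13 WRITE a 91 -> skip
  v14 WRITE b 68 -> drop (> snap)
  v15 WRITE b 3 -> drop (> snap)
  v16 WRITE a 77 -> skip
Collected: [(2, 34)]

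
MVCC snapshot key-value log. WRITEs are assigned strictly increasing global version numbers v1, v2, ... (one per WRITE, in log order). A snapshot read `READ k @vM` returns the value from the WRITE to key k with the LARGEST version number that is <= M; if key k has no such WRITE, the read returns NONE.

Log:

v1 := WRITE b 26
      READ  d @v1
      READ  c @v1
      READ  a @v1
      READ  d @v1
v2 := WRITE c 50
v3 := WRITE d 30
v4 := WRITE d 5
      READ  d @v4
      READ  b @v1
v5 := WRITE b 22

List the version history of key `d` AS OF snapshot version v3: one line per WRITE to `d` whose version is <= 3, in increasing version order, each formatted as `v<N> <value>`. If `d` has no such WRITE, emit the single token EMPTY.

Scan writes for key=d with version <= 3:
  v1 WRITE b 26 -> skip
  v2 WRITE c 50 -> skip
  v3 WRITE d 30 -> keep
  v4 WRITE d 5 -> drop (> snap)
  v5 WRITE b 22 -> skip
Collected: [(3, 30)]

Answer: v3 30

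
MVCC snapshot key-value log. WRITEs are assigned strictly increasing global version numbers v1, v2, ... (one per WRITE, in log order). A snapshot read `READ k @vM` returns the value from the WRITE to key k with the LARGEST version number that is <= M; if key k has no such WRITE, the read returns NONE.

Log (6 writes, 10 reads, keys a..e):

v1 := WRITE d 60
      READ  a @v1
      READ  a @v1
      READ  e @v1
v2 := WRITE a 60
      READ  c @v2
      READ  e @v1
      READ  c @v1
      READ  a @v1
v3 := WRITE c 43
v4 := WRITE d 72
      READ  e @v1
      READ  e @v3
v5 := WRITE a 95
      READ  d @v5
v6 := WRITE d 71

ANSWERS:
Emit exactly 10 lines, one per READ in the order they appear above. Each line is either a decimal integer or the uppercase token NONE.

v1: WRITE d=60  (d history now [(1, 60)])
READ a @v1: history=[] -> no version <= 1 -> NONE
READ a @v1: history=[] -> no version <= 1 -> NONE
READ e @v1: history=[] -> no version <= 1 -> NONE
v2: WRITE a=60  (a history now [(2, 60)])
READ c @v2: history=[] -> no version <= 2 -> NONE
READ e @v1: history=[] -> no version <= 1 -> NONE
READ c @v1: history=[] -> no version <= 1 -> NONE
READ a @v1: history=[(2, 60)] -> no version <= 1 -> NONE
v3: WRITE c=43  (c history now [(3, 43)])
v4: WRITE d=72  (d history now [(1, 60), (4, 72)])
READ e @v1: history=[] -> no version <= 1 -> NONE
READ e @v3: history=[] -> no version <= 3 -> NONE
v5: WRITE a=95  (a history now [(2, 60), (5, 95)])
READ d @v5: history=[(1, 60), (4, 72)] -> pick v4 -> 72
v6: WRITE d=71  (d history now [(1, 60), (4, 72), (6, 71)])

Answer: NONE
NONE
NONE
NONE
NONE
NONE
NONE
NONE
NONE
72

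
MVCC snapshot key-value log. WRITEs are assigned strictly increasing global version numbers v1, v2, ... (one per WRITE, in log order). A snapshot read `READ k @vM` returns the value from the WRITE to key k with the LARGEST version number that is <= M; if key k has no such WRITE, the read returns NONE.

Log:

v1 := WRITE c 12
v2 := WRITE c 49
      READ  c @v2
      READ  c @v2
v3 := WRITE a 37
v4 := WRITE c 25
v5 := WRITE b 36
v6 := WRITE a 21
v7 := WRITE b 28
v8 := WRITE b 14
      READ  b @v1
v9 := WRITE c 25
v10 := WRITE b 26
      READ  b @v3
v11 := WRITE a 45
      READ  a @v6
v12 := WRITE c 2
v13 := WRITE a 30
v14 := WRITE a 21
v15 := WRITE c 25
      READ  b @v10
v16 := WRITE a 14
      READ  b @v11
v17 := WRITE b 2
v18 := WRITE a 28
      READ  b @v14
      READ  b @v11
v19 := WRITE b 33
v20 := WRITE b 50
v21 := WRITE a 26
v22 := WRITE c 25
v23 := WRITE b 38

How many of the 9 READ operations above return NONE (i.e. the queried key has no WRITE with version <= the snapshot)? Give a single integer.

Answer: 2

Derivation:
v1: WRITE c=12  (c history now [(1, 12)])
v2: WRITE c=49  (c history now [(1, 12), (2, 49)])
READ c @v2: history=[(1, 12), (2, 49)] -> pick v2 -> 49
READ c @v2: history=[(1, 12), (2, 49)] -> pick v2 -> 49
v3: WRITE a=37  (a history now [(3, 37)])
v4: WRITE c=25  (c history now [(1, 12), (2, 49), (4, 25)])
v5: WRITE b=36  (b history now [(5, 36)])
v6: WRITE a=21  (a history now [(3, 37), (6, 21)])
v7: WRITE b=28  (b history now [(5, 36), (7, 28)])
v8: WRITE b=14  (b history now [(5, 36), (7, 28), (8, 14)])
READ b @v1: history=[(5, 36), (7, 28), (8, 14)] -> no version <= 1 -> NONE
v9: WRITE c=25  (c history now [(1, 12), (2, 49), (4, 25), (9, 25)])
v10: WRITE b=26  (b history now [(5, 36), (7, 28), (8, 14), (10, 26)])
READ b @v3: history=[(5, 36), (7, 28), (8, 14), (10, 26)] -> no version <= 3 -> NONE
v11: WRITE a=45  (a history now [(3, 37), (6, 21), (11, 45)])
READ a @v6: history=[(3, 37), (6, 21), (11, 45)] -> pick v6 -> 21
v12: WRITE c=2  (c history now [(1, 12), (2, 49), (4, 25), (9, 25), (12, 2)])
v13: WRITE a=30  (a history now [(3, 37), (6, 21), (11, 45), (13, 30)])
v14: WRITE a=21  (a history now [(3, 37), (6, 21), (11, 45), (13, 30), (14, 21)])
v15: WRITE c=25  (c history now [(1, 12), (2, 49), (4, 25), (9, 25), (12, 2), (15, 25)])
READ b @v10: history=[(5, 36), (7, 28), (8, 14), (10, 26)] -> pick v10 -> 26
v16: WRITE a=14  (a history now [(3, 37), (6, 21), (11, 45), (13, 30), (14, 21), (16, 14)])
READ b @v11: history=[(5, 36), (7, 28), (8, 14), (10, 26)] -> pick v10 -> 26
v17: WRITE b=2  (b history now [(5, 36), (7, 28), (8, 14), (10, 26), (17, 2)])
v18: WRITE a=28  (a history now [(3, 37), (6, 21), (11, 45), (13, 30), (14, 21), (16, 14), (18, 28)])
READ b @v14: history=[(5, 36), (7, 28), (8, 14), (10, 26), (17, 2)] -> pick v10 -> 26
READ b @v11: history=[(5, 36), (7, 28), (8, 14), (10, 26), (17, 2)] -> pick v10 -> 26
v19: WRITE b=33  (b history now [(5, 36), (7, 28), (8, 14), (10, 26), (17, 2), (19, 33)])
v20: WRITE b=50  (b history now [(5, 36), (7, 28), (8, 14), (10, 26), (17, 2), (19, 33), (20, 50)])
v21: WRITE a=26  (a history now [(3, 37), (6, 21), (11, 45), (13, 30), (14, 21), (16, 14), (18, 28), (21, 26)])
v22: WRITE c=25  (c history now [(1, 12), (2, 49), (4, 25), (9, 25), (12, 2), (15, 25), (22, 25)])
v23: WRITE b=38  (b history now [(5, 36), (7, 28), (8, 14), (10, 26), (17, 2), (19, 33), (20, 50), (23, 38)])
Read results in order: ['49', '49', 'NONE', 'NONE', '21', '26', '26', '26', '26']
NONE count = 2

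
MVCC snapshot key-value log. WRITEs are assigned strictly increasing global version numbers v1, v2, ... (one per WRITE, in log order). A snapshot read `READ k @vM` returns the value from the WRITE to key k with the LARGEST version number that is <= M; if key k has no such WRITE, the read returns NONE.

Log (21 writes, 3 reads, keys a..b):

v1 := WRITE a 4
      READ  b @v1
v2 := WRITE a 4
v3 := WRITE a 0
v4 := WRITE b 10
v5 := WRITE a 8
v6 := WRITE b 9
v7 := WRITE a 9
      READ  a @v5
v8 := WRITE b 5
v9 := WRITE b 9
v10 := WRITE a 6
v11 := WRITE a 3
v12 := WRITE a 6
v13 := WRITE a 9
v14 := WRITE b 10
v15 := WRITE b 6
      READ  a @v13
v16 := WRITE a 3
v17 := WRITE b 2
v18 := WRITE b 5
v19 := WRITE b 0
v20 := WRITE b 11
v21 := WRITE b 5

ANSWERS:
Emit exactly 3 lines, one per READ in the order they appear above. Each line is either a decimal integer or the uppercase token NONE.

v1: WRITE a=4  (a history now [(1, 4)])
READ b @v1: history=[] -> no version <= 1 -> NONE
v2: WRITE a=4  (a history now [(1, 4), (2, 4)])
v3: WRITE a=0  (a history now [(1, 4), (2, 4), (3, 0)])
v4: WRITE b=10  (b history now [(4, 10)])
v5: WRITE a=8  (a history now [(1, 4), (2, 4), (3, 0), (5, 8)])
v6: WRITE b=9  (b history now [(4, 10), (6, 9)])
v7: WRITE a=9  (a history now [(1, 4), (2, 4), (3, 0), (5, 8), (7, 9)])
READ a @v5: history=[(1, 4), (2, 4), (3, 0), (5, 8), (7, 9)] -> pick v5 -> 8
v8: WRITE b=5  (b history now [(4, 10), (6, 9), (8, 5)])
v9: WRITE b=9  (b history now [(4, 10), (6, 9), (8, 5), (9, 9)])
v10: WRITE a=6  (a history now [(1, 4), (2, 4), (3, 0), (5, 8), (7, 9), (10, 6)])
v11: WRITE a=3  (a history now [(1, 4), (2, 4), (3, 0), (5, 8), (7, 9), (10, 6), (11, 3)])
v12: WRITE a=6  (a history now [(1, 4), (2, 4), (3, 0), (5, 8), (7, 9), (10, 6), (11, 3), (12, 6)])
v13: WRITE a=9  (a history now [(1, 4), (2, 4), (3, 0), (5, 8), (7, 9), (10, 6), (11, 3), (12, 6), (13, 9)])
v14: WRITE b=10  (b history now [(4, 10), (6, 9), (8, 5), (9, 9), (14, 10)])
v15: WRITE b=6  (b history now [(4, 10), (6, 9), (8, 5), (9, 9), (14, 10), (15, 6)])
READ a @v13: history=[(1, 4), (2, 4), (3, 0), (5, 8), (7, 9), (10, 6), (11, 3), (12, 6), (13, 9)] -> pick v13 -> 9
v16: WRITE a=3  (a history now [(1, 4), (2, 4), (3, 0), (5, 8), (7, 9), (10, 6), (11, 3), (12, 6), (13, 9), (16, 3)])
v17: WRITE b=2  (b history now [(4, 10), (6, 9), (8, 5), (9, 9), (14, 10), (15, 6), (17, 2)])
v18: WRITE b=5  (b history now [(4, 10), (6, 9), (8, 5), (9, 9), (14, 10), (15, 6), (17, 2), (18, 5)])
v19: WRITE b=0  (b history now [(4, 10), (6, 9), (8, 5), (9, 9), (14, 10), (15, 6), (17, 2), (18, 5), (19, 0)])
v20: WRITE b=11  (b history now [(4, 10), (6, 9), (8, 5), (9, 9), (14, 10), (15, 6), (17, 2), (18, 5), (19, 0), (20, 11)])
v21: WRITE b=5  (b history now [(4, 10), (6, 9), (8, 5), (9, 9), (14, 10), (15, 6), (17, 2), (18, 5), (19, 0), (20, 11), (21, 5)])

Answer: NONE
8
9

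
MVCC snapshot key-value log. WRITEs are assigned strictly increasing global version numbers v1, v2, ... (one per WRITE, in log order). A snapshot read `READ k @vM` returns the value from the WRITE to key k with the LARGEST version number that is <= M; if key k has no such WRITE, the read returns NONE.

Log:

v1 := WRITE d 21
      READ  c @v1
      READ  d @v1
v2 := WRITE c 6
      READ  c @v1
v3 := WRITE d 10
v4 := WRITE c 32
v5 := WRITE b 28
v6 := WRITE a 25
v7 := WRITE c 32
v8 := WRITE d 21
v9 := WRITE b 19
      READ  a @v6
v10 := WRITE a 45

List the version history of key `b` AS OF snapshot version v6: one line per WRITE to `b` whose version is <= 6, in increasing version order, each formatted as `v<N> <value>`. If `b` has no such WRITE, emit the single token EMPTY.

Scan writes for key=b with version <= 6:
  v1 WRITE d 21 -> skip
  v2 WRITE c 6 -> skip
  v3 WRITE d 10 -> skip
  v4 WRITE c 32 -> skip
  v5 WRITE b 28 -> keep
  v6 WRITE a 25 -> skip
  v7 WRITE c 32 -> skip
  v8 WRITE d 21 -> skip
  v9 WRITE b 19 -> drop (> snap)
  v10 WRITE a 45 -> skip
Collected: [(5, 28)]

Answer: v5 28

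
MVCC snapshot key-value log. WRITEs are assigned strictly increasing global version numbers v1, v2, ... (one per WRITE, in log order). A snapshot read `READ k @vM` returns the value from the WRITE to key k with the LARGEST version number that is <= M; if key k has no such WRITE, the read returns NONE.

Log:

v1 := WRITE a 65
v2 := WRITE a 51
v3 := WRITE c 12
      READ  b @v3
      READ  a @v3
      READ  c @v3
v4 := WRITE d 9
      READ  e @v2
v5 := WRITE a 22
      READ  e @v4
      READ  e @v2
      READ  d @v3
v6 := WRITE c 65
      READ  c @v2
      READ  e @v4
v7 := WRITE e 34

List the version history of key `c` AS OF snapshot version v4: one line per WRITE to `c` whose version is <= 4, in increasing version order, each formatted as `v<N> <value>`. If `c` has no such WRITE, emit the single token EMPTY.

Scan writes for key=c with version <= 4:
  v1 WRITE a 65 -> skip
  v2 WRITE a 51 -> skip
  v3 WRITE c 12 -> keep
  v4 WRITE d 9 -> skip
  v5 WRITE a 22 -> skip
  v6 WRITE c 65 -> drop (> snap)
  v7 WRITE e 34 -> skip
Collected: [(3, 12)]

Answer: v3 12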